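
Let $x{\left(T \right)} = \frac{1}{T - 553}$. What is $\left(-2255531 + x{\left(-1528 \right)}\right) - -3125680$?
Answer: $\frac{1810780068}{2081} \approx 8.7015 \cdot 10^{5}$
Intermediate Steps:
$x{\left(T \right)} = \frac{1}{-553 + T}$
$\left(-2255531 + x{\left(-1528 \right)}\right) - -3125680 = \left(-2255531 + \frac{1}{-553 - 1528}\right) - -3125680 = \left(-2255531 + \frac{1}{-2081}\right) + 3125680 = \left(-2255531 - \frac{1}{2081}\right) + 3125680 = - \frac{4693760012}{2081} + 3125680 = \frac{1810780068}{2081}$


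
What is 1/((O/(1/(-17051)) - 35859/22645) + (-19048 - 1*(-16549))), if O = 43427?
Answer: -22645/16768085305879 ≈ -1.3505e-9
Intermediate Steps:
1/((O/(1/(-17051)) - 35859/22645) + (-19048 - 1*(-16549))) = 1/((43427/(1/(-17051)) - 35859/22645) + (-19048 - 1*(-16549))) = 1/((43427/(-1/17051) - 35859*1/22645) + (-19048 + 16549)) = 1/((43427*(-17051) - 35859/22645) - 2499) = 1/((-740473777 - 35859/22645) - 2499) = 1/(-16768028716024/22645 - 2499) = 1/(-16768085305879/22645) = -22645/16768085305879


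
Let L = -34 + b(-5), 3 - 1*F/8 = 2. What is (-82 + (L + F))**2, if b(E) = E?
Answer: 12769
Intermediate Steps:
F = 8 (F = 24 - 8*2 = 24 - 16 = 8)
L = -39 (L = -34 - 5 = -39)
(-82 + (L + F))**2 = (-82 + (-39 + 8))**2 = (-82 - 31)**2 = (-113)**2 = 12769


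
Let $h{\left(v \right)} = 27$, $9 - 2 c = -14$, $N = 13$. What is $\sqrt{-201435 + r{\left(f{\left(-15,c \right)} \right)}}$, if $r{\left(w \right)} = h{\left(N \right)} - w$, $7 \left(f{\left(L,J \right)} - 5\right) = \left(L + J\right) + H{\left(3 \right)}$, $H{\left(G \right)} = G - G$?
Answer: $\frac{5 i \sqrt{32226}}{2} \approx 448.79 i$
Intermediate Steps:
$H{\left(G \right)} = 0$
$c = \frac{23}{2}$ ($c = \frac{9}{2} - -7 = \frac{9}{2} + 7 = \frac{23}{2} \approx 11.5$)
$f{\left(L,J \right)} = 5 + \frac{J}{7} + \frac{L}{7}$ ($f{\left(L,J \right)} = 5 + \frac{\left(L + J\right) + 0}{7} = 5 + \frac{\left(J + L\right) + 0}{7} = 5 + \frac{J + L}{7} = 5 + \left(\frac{J}{7} + \frac{L}{7}\right) = 5 + \frac{J}{7} + \frac{L}{7}$)
$r{\left(w \right)} = 27 - w$
$\sqrt{-201435 + r{\left(f{\left(-15,c \right)} \right)}} = \sqrt{-201435 - \left(-22 - \frac{15}{7} + \frac{23}{14}\right)} = \sqrt{-201435 + \left(27 - \left(5 + \frac{23}{14} - \frac{15}{7}\right)\right)} = \sqrt{-201435 + \left(27 - \frac{9}{2}\right)} = \sqrt{-201435 + \frac{45}{2}} = \sqrt{- \frac{402825}{2}} = \frac{5 i \sqrt{32226}}{2}$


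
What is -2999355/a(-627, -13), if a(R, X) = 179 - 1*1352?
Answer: 999785/391 ≈ 2557.0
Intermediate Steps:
a(R, X) = -1173 (a(R, X) = 179 - 1352 = -1173)
-2999355/a(-627, -13) = -2999355/(-1173) = -2999355*(-1/1173) = 999785/391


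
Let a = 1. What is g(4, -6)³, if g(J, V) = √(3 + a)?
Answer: 8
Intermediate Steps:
g(J, V) = 2 (g(J, V) = √(3 + 1) = √4 = 2)
g(4, -6)³ = 2³ = 8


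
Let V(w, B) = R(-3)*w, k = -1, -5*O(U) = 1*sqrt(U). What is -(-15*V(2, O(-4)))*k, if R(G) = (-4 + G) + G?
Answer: 300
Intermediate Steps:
O(U) = -sqrt(U)/5
R(G) = -4 + 2*G
V(w, B) = -10*w (V(w, B) = (-4 + 2*(-3))*w = (-4 - 6)*w = -10*w)
-(-15*V(2, O(-4)))*k = -(-(-150)*2)*(-1) = -(-15*(-20))*(-1) = -300*(-1) = -1*(-300) = 300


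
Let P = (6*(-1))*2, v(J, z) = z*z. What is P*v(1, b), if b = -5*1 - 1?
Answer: -432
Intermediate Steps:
b = -6 (b = -5 - 1 = -6)
v(J, z) = z²
P = -12 (P = -6*2 = -12)
P*v(1, b) = -12*(-6)² = -12*36 = -432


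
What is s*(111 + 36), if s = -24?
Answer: -3528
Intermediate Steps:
s*(111 + 36) = -24*(111 + 36) = -24*147 = -3528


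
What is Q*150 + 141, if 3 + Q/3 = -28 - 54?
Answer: -38109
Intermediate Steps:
Q = -255 (Q = -9 + 3*(-28 - 54) = -9 + 3*(-82) = -9 - 246 = -255)
Q*150 + 141 = -255*150 + 141 = -38250 + 141 = -38109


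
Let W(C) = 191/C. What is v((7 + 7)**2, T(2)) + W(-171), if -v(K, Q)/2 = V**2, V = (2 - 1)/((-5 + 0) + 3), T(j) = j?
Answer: -553/342 ≈ -1.6170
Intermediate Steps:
V = -1/2 (V = 1/(-5 + 3) = 1/(-2) = 1*(-1/2) = -1/2 ≈ -0.50000)
v(K, Q) = -1/2 (v(K, Q) = -2*(-1/2)**2 = -2*1/4 = -1/2)
v((7 + 7)**2, T(2)) + W(-171) = -1/2 + 191/(-171) = -1/2 + 191*(-1/171) = -1/2 - 191/171 = -553/342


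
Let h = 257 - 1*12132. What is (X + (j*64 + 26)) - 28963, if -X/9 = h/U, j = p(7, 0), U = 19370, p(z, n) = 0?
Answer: -112080563/3874 ≈ -28931.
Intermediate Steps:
h = -11875 (h = 257 - 12132 = -11875)
j = 0
X = 21375/3874 (X = -(-106875)/19370 = -9*(-2375/3874) = 21375/3874 ≈ 5.5176)
(X + (j*64 + 26)) - 28963 = (21375/3874 + (0*64 + 26)) - 28963 = (21375/3874 + (0 + 26)) - 28963 = (21375/3874 + 26) - 28963 = 122099/3874 - 28963 = -112080563/3874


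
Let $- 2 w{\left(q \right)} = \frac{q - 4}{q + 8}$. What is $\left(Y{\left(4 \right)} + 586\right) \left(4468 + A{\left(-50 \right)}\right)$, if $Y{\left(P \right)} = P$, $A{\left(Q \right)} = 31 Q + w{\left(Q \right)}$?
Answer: $\frac{12048685}{7} \approx 1.7212 \cdot 10^{6}$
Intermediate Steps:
$w{\left(q \right)} = - \frac{-4 + q}{2 \left(8 + q\right)}$ ($w{\left(q \right)} = - \frac{\left(q - 4\right) \frac{1}{q + 8}}{2} = - \frac{\left(-4 + q\right) \frac{1}{8 + q}}{2} = - \frac{\frac{1}{8 + q} \left(-4 + q\right)}{2} = - \frac{-4 + q}{2 \left(8 + q\right)}$)
$A{\left(Q \right)} = 31 Q + \frac{4 - Q}{2 \left(8 + Q\right)}$
$\left(Y{\left(4 \right)} + 586\right) \left(4468 + A{\left(-50 \right)}\right) = \left(4 + 586\right) \left(4468 + \frac{4 - -50 + 62 \left(-50\right) \left(8 - 50\right)}{2 \left(8 - 50\right)}\right) = 590 \left(4468 + \frac{4 + 50 + 62 \left(-50\right) \left(-42\right)}{2 \left(-42\right)}\right) = 590 \left(4468 + \frac{1}{2} \left(- \frac{1}{42}\right) \left(4 + 50 + 130200\right)\right) = 590 \left(4468 + \frac{1}{2} \left(- \frac{1}{42}\right) 130254\right) = 590 \left(4468 - \frac{21709}{14}\right) = 590 \cdot \frac{40843}{14} = \frac{12048685}{7}$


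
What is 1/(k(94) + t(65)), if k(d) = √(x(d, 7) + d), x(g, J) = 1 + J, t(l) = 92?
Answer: 46/4181 - √102/8362 ≈ 0.0097944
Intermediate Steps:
k(d) = √(8 + d) (k(d) = √((1 + 7) + d) = √(8 + d))
1/(k(94) + t(65)) = 1/(√(8 + 94) + 92) = 1/(√102 + 92) = 1/(92 + √102)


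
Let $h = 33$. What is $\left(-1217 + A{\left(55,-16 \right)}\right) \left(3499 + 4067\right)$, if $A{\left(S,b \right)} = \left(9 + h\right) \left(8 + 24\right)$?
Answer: $960882$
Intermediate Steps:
$A{\left(S,b \right)} = 1344$ ($A{\left(S,b \right)} = \left(9 + 33\right) \left(8 + 24\right) = 42 \cdot 32 = 1344$)
$\left(-1217 + A{\left(55,-16 \right)}\right) \left(3499 + 4067\right) = \left(-1217 + 1344\right) \left(3499 + 4067\right) = 127 \cdot 7566 = 960882$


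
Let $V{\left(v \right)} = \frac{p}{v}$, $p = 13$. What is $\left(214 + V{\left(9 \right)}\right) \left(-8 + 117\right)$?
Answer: $\frac{211351}{9} \approx 23483.0$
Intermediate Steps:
$V{\left(v \right)} = \frac{13}{v}$
$\left(214 + V{\left(9 \right)}\right) \left(-8 + 117\right) = \left(214 + \frac{13}{9}\right) \left(-8 + 117\right) = \left(214 + 13 \cdot \frac{1}{9}\right) 109 = \left(214 + \frac{13}{9}\right) 109 = \frac{1939}{9} \cdot 109 = \frac{211351}{9}$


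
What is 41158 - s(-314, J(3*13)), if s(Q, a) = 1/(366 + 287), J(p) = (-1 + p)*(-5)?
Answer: 26876173/653 ≈ 41158.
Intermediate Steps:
J(p) = 5 - 5*p
s(Q, a) = 1/653
41158 - s(-314, J(3*13)) = 41158 - 1*1/653 = 41158 - 1/653 = 26876173/653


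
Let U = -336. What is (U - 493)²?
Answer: 687241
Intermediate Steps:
(U - 493)² = (-336 - 493)² = (-829)² = 687241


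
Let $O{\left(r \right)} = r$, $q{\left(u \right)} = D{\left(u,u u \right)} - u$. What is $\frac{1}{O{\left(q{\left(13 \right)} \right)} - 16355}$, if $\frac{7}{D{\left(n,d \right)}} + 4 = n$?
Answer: $- \frac{9}{147305} \approx -6.1098 \cdot 10^{-5}$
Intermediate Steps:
$D{\left(n,d \right)} = \frac{7}{-4 + n}$
$q{\left(u \right)} = - u + \frac{7}{-4 + u}$ ($q{\left(u \right)} = \frac{7}{-4 + u} - u = - u + \frac{7}{-4 + u}$)
$\frac{1}{O{\left(q{\left(13 \right)} \right)} - 16355} = \frac{1}{\frac{7 - 13 \left(-4 + 13\right)}{-4 + 13} - 16355} = \frac{1}{\frac{7 - 13 \cdot 9}{9} - 16355} = \frac{1}{\frac{7 - 117}{9} - 16355} = \frac{1}{\frac{1}{9} \left(-110\right) - 16355} = \frac{1}{- \frac{110}{9} - 16355} = \frac{1}{- \frac{147305}{9}} = - \frac{9}{147305}$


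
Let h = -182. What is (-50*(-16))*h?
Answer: -145600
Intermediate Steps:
(-50*(-16))*h = -50*(-16)*(-182) = 800*(-182) = -145600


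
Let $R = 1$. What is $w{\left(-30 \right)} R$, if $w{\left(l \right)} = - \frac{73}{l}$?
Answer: $\frac{73}{30} \approx 2.4333$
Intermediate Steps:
$w{\left(-30 \right)} R = - \frac{73}{-30} \cdot 1 = \left(-73\right) \left(- \frac{1}{30}\right) 1 = \frac{73}{30} \cdot 1 = \frac{73}{30}$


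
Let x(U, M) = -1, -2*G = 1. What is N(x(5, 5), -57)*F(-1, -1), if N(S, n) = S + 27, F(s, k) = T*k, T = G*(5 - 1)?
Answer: 52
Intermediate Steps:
G = -1/2 (G = -1/2*1 = -1/2 ≈ -0.50000)
T = -2 (T = -(5 - 1)/2 = -1/2*4 = -2)
F(s, k) = -2*k
N(S, n) = 27 + S
N(x(5, 5), -57)*F(-1, -1) = (27 - 1)*(-2*(-1)) = 26*2 = 52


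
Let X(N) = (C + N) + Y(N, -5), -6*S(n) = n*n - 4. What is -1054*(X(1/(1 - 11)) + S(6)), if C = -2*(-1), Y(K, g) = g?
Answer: 133331/15 ≈ 8888.7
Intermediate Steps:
S(n) = ⅔ - n²/6 (S(n) = -(n*n - 4)/6 = -(n² - 4)/6 = -(-4 + n²)/6 = ⅔ - n²/6)
C = 2
X(N) = -3 + N (X(N) = (2 + N) - 5 = -3 + N)
-1054*(X(1/(1 - 11)) + S(6)) = -1054*((-3 + 1/(1 - 11)) + (⅔ - ⅙*6²)) = -1054*((-3 + 1/(-10)) + (⅔ - ⅙*36)) = -1054*((-3 - ⅒) + (⅔ - 6)) = -1054*(-31/10 - 16/3) = -1054*(-253/30) = 133331/15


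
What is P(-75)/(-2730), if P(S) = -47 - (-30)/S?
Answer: 79/4550 ≈ 0.017363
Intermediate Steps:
P(S) = -47 + 30/S
P(-75)/(-2730) = (-47 + 30/(-75))/(-2730) = (-47 + 30*(-1/75))*(-1/2730) = (-47 - 2/5)*(-1/2730) = -237/5*(-1/2730) = 79/4550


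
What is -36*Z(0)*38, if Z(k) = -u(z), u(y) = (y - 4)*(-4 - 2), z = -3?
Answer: 57456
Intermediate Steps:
u(y) = 24 - 6*y (u(y) = (-4 + y)*(-6) = 24 - 6*y)
Z(k) = -42 (Z(k) = -(24 - 6*(-3)) = -(24 + 18) = -1*42 = -42)
-36*Z(0)*38 = -36*(-42)*38 = 1512*38 = 57456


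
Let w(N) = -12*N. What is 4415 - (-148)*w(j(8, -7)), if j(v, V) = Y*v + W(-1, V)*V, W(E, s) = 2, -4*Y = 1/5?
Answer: 149947/5 ≈ 29989.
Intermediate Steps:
Y = -1/20 (Y = -¼/5 = -¼*⅕ = -1/20 ≈ -0.050000)
j(v, V) = 2*V - v/20 (j(v, V) = -v/20 + 2*V = 2*V - v/20)
4415 - (-148)*w(j(8, -7)) = 4415 - (-148)*(-12*(2*(-7) - 1/20*8)) = 4415 - (-148)*(-12*(-14 - ⅖)) = 4415 - (-148)*(-12*(-72/5)) = 4415 - (-148)*864/5 = 4415 - 1*(-127872/5) = 4415 + 127872/5 = 149947/5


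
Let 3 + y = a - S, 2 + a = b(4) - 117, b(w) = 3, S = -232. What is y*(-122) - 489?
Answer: -14275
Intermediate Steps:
a = -116 (a = -2 + (3 - 117) = -2 - 114 = -116)
y = 113 (y = -3 + (-116 - 1*(-232)) = -3 + (-116 + 232) = -3 + 116 = 113)
y*(-122) - 489 = 113*(-122) - 489 = -13786 - 489 = -14275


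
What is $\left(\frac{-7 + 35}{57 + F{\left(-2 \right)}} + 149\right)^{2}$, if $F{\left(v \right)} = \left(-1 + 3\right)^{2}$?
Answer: $\frac{83119689}{3721} \approx 22338.0$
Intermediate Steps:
$F{\left(v \right)} = 4$ ($F{\left(v \right)} = 2^{2} = 4$)
$\left(\frac{-7 + 35}{57 + F{\left(-2 \right)}} + 149\right)^{2} = \left(\frac{-7 + 35}{57 + 4} + 149\right)^{2} = \left(\frac{28}{61} + 149\right)^{2} = \left(\frac{9117}{61}\right)^{2} = \frac{83119689}{3721}$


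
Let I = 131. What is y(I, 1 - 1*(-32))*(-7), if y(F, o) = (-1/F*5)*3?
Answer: 105/131 ≈ 0.80153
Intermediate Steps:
y(F, o) = -15/F (y(F, o) = -5/F*3 = -15/F)
y(I, 1 - 1*(-32))*(-7) = -15/131*(-7) = 105/131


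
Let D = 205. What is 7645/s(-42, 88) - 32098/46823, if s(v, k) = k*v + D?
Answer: -470015953/163459093 ≈ -2.8754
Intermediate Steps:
s(v, k) = 205 + k*v (s(v, k) = k*v + 205 = 205 + k*v)
7645/s(-42, 88) - 32098/46823 = 7645/(205 + 88*(-42)) - 32098/46823 = 7645/(205 - 3696) - 32098*1/46823 = 7645/(-3491) - 32098/46823 = 7645*(-1/3491) - 32098/46823 = -7645/3491 - 32098/46823 = -470015953/163459093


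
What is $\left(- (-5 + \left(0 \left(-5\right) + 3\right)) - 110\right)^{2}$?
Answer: $11664$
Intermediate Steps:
$\left(- (-5 + \left(0 \left(-5\right) + 3\right)) - 110\right)^{2} = \left(- (-5 + \left(0 + 3\right)) - 110\right)^{2} = \left(- (-5 + 3) - 110\right)^{2} = \left(\left(-1\right) \left(-2\right) - 110\right)^{2} = \left(2 - 110\right)^{2} = \left(-108\right)^{2} = 11664$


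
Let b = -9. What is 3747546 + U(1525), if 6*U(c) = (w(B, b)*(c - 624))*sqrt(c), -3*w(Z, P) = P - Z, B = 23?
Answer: 3747546 + 72080*sqrt(61)/9 ≈ 3.8101e+6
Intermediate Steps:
w(Z, P) = -P/3 + Z/3 (w(Z, P) = -(P - Z)/3 = -P/3 + Z/3)
U(c) = sqrt(c)*(-6656 + 32*c/3)/6 (U(c) = (((-1/3*(-9) + (1/3)*23)*(c - 624))*sqrt(c))/6 = (((3 + 23/3)*(-624 + c))*sqrt(c))/6 = ((32*(-624 + c)/3)*sqrt(c))/6 = ((-6656 + 32*c/3)*sqrt(c))/6 = (sqrt(c)*(-6656 + 32*c/3))/6 = sqrt(c)*(-6656 + 32*c/3)/6)
3747546 + U(1525) = 3747546 + 16*sqrt(1525)*(-624 + 1525)/9 = 3747546 + (16/9)*(5*sqrt(61))*901 = 3747546 + 72080*sqrt(61)/9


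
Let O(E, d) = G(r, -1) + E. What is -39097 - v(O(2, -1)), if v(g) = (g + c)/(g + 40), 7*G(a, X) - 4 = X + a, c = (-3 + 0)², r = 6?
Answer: -11846477/303 ≈ -39097.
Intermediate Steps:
c = 9 (c = (-3)² = 9)
G(a, X) = 4/7 + X/7 + a/7 (G(a, X) = 4/7 + (X + a)/7 = 4/7 + (X/7 + a/7) = 4/7 + X/7 + a/7)
O(E, d) = 9/7 + E (O(E, d) = (4/7 + (⅐)*(-1) + (⅐)*6) + E = (4/7 - ⅐ + 6/7) + E = 9/7 + E)
v(g) = (9 + g)/(40 + g) (v(g) = (g + 9)/(g + 40) = (9 + g)/(40 + g))
-39097 - v(O(2, -1)) = -39097 - (9 + (9/7 + 2))/(40 + (9/7 + 2)) = -39097 - (9 + 23/7)/(40 + 23/7) = -39097 - 86/(303/7*7) = -39097 - 7*86/(303*7) = -39097 - 1*86/303 = -39097 - 86/303 = -11846477/303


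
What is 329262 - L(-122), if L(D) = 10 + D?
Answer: 329374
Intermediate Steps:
329262 - L(-122) = 329262 - (10 - 122) = 329262 - 1*(-112) = 329262 + 112 = 329374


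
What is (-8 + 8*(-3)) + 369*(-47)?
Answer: -17375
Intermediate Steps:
(-8 + 8*(-3)) + 369*(-47) = (-8 - 24) - 17343 = -32 - 17343 = -17375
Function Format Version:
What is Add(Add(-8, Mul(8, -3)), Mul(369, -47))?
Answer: -17375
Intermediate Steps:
Add(Add(-8, Mul(8, -3)), Mul(369, -47)) = Add(Add(-8, -24), -17343) = Add(-32, -17343) = -17375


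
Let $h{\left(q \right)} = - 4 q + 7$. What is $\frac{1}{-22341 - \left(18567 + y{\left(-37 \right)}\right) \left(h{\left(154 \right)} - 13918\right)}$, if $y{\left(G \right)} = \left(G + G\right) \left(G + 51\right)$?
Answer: $\frac{1}{254650496} \approx 3.9269 \cdot 10^{-9}$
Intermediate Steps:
$h{\left(q \right)} = 7 - 4 q$
$y{\left(G \right)} = 2 G \left(51 + G\right)$
$\frac{1}{-22341 - \left(18567 + y{\left(-37 \right)}\right) \left(h{\left(154 \right)} - 13918\right)} = \frac{1}{-22341 - \left(18567 + 2 \left(-37\right) \left(51 - 37\right)\right) \left(\left(7 - 616\right) - 13918\right)} = \frac{1}{-22341 - \left(18567 + 2 \left(-37\right) 14\right) \left(\left(7 - 616\right) - 13918\right)} = \frac{1}{-22341 - \left(18567 - 1036\right) \left(-609 - 13918\right)} = \frac{1}{-22341 - 17531 \left(-14527\right)} = \frac{1}{-22341 - -254672837} = \frac{1}{-22341 + 254672837} = \frac{1}{254650496}$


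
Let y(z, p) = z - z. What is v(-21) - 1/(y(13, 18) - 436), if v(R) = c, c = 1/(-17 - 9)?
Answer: -205/5668 ≈ -0.036168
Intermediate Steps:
y(z, p) = 0
c = -1/26 (c = 1/(-26) = -1/26 ≈ -0.038462)
v(R) = -1/26
v(-21) - 1/(y(13, 18) - 436) = -1/26 - 1/(0 - 436) = -1/26 - 1/(-436) = -1/26 - 1*(-1/436) = -1/26 + 1/436 = -205/5668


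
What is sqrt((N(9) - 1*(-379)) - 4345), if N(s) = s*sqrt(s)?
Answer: I*sqrt(3939) ≈ 62.761*I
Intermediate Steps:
N(s) = s**(3/2)
sqrt((N(9) - 1*(-379)) - 4345) = sqrt((9**(3/2) - 1*(-379)) - 4345) = sqrt((27 + 379) - 4345) = sqrt(406 - 4345) = sqrt(-3939) = I*sqrt(3939)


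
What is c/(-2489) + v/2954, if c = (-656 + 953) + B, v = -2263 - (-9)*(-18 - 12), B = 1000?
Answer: -10135975/7352506 ≈ -1.3786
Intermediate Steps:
v = -2533 (v = -2263 - (-9)*(-30) = -2263 - 1*270 = -2263 - 270 = -2533)
c = 1297 (c = (-656 + 953) + 1000 = 297 + 1000 = 1297)
c/(-2489) + v/2954 = 1297/(-2489) - 2533/2954 = 1297*(-1/2489) - 2533*1/2954 = -1297/2489 - 2533/2954 = -10135975/7352506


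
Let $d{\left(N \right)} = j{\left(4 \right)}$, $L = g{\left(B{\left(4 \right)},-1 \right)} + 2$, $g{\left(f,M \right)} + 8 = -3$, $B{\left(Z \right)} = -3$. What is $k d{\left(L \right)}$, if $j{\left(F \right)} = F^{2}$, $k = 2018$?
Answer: $32288$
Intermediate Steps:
$g{\left(f,M \right)} = -11$ ($g{\left(f,M \right)} = -8 - 3 = -11$)
$L = -9$ ($L = -11 + 2 = -9$)
$d{\left(N \right)} = 16$ ($d{\left(N \right)} = 4^{2} = 16$)
$k d{\left(L \right)} = 2018 \cdot 16 = 32288$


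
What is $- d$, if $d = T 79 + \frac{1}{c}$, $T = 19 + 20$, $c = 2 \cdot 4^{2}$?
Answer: $- \frac{98593}{32} \approx -3081.0$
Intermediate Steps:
$c = 32$ ($c = 2 \cdot 16 = 32$)
$T = 39$
$d = \frac{98593}{32}$ ($d = 39 \cdot 79 + \frac{1}{32} = 3081 + \frac{1}{32} = \frac{98593}{32} \approx 3081.0$)
$- d = \left(-1\right) \frac{98593}{32} = - \frac{98593}{32}$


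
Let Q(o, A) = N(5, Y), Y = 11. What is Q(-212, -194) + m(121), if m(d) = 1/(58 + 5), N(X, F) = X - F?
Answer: -377/63 ≈ -5.9841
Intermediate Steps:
Q(o, A) = -6 (Q(o, A) = 5 - 1*11 = 5 - 11 = -6)
m(d) = 1/63
Q(-212, -194) + m(121) = -6 + 1/63 = -377/63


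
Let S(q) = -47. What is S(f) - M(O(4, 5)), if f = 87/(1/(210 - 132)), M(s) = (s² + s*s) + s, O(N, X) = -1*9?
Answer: -200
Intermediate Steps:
O(N, X) = -9
M(s) = s + 2*s² (M(s) = (s² + s²) + s = 2*s² + s = s + 2*s²)
f = 6786 (f = 87/(1/78) = 87*78 = 6786)
S(f) - M(O(4, 5)) = -47 - (-9)*(1 + 2*(-9)) = -47 - (-9)*(1 - 18) = -47 - (-9)*(-17) = -47 - 1*153 = -47 - 153 = -200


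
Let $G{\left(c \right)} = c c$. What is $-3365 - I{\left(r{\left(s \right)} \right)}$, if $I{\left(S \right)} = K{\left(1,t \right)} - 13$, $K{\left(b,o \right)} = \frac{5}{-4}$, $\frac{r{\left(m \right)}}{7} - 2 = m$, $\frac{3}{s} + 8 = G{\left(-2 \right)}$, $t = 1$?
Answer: $- \frac{13403}{4} \approx -3350.8$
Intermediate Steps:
$G{\left(c \right)} = c^{2}$
$s = - \frac{3}{4}$ ($s = \frac{3}{-8 + \left(-2\right)^{2}} = \frac{3}{-8 + 4} = \frac{3}{-4} = 3 \left(- \frac{1}{4}\right) = - \frac{3}{4} \approx -0.75$)
$r{\left(m \right)} = 14 + 7 m$
$K{\left(b,o \right)} = - \frac{5}{4}$ ($K{\left(b,o \right)} = 5 \left(- \frac{1}{4}\right) = - \frac{5}{4}$)
$I{\left(S \right)} = - \frac{57}{4}$ ($I{\left(S \right)} = - \frac{5}{4} - 13 = - \frac{57}{4}$)
$-3365 - I{\left(r{\left(s \right)} \right)} = -3365 - - \frac{57}{4} = -3365 + \frac{57}{4} = - \frac{13403}{4}$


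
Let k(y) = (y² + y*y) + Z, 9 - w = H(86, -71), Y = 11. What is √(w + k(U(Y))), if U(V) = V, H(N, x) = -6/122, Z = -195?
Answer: √208559/61 ≈ 7.4866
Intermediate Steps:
H(N, x) = -3/61 (H(N, x) = -6*1/122 = -3/61)
w = 552/61 (w = 9 - 1*(-3/61) = 9 + 3/61 = 552/61 ≈ 9.0492)
k(y) = -195 + 2*y² (k(y) = (y² + y*y) - 195 = (y² + y²) - 195 = 2*y² - 195 = -195 + 2*y²)
√(w + k(U(Y))) = √(552/61 + (-195 + 2*11²)) = √(552/61 + (-195 + 2*121)) = √(552/61 + (-195 + 242)) = √(552/61 + 47) = √(3419/61) = √208559/61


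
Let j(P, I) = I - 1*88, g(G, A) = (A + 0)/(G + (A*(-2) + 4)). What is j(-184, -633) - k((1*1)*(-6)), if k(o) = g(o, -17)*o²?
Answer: -5615/8 ≈ -701.88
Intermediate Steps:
g(G, A) = A/(4 + G - 2*A) (g(G, A) = A/(G + (-2*A + 4)) = A/(G + (4 - 2*A)) = A/(4 + G - 2*A))
j(P, I) = -88 + I (j(P, I) = I - 88 = -88 + I)
k(o) = -17*o²/(38 + o) (k(o) = (-17/(4 + o - 2*(-17)))*o² = (-17/(4 + o + 34))*o² = (-17/(38 + o))*o² = -17*o²/(38 + o))
j(-184, -633) - k((1*1)*(-6)) = (-88 - 633) - (-17)*((1*1)*(-6))²/(38 + (1*1)*(-6)) = -721 - (-17)*(1*(-6))²/(38 + 1*(-6)) = -721 - (-17)*(-6)²/(38 - 6) = -721 - (-17)*36/32 = -721 - 1*(-153/8) = -721 + 153/8 = -5615/8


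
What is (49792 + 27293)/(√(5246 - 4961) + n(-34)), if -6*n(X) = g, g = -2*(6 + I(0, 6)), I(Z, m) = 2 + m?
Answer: -3237570/2369 + 693765*√285/2369 ≈ 3577.3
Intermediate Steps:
g = -28 (g = -2*(6 + (2 + 6)) = -2*(6 + 8) = -2*14 = -28)
n(X) = 14/3 (n(X) = -⅙*(-28) = 14/3)
(49792 + 27293)/(√(5246 - 4961) + n(-34)) = (49792 + 27293)/(√(5246 - 4961) + 14/3) = 77085/(√285 + 14/3) = 77085/(14/3 + √285)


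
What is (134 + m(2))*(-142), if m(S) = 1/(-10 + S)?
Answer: -76041/4 ≈ -19010.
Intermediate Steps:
(134 + m(2))*(-142) = (134 + 1/(-10 + 2))*(-142) = (134 + 1/(-8))*(-142) = (134 - ⅛)*(-142) = (1071/8)*(-142) = -76041/4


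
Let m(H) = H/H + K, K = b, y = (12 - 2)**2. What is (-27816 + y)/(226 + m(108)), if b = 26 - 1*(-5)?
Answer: -13858/129 ≈ -107.43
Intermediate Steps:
y = 100 (y = 10**2 = 100)
b = 31 (b = 26 + 5 = 31)
K = 31
m(H) = 32 (m(H) = H/H + 31 = 1 + 31 = 32)
(-27816 + y)/(226 + m(108)) = (-27816 + 100)/(226 + 32) = -27716/258 = -27716*1/258 = -13858/129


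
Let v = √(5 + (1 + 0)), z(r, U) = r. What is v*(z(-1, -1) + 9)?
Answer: 8*√6 ≈ 19.596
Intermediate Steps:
v = √6 (v = √(5 + 1) = √6 ≈ 2.4495)
v*(z(-1, -1) + 9) = √6*(-1 + 9) = √6*8 = 8*√6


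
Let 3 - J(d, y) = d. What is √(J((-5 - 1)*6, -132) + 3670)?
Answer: √3709 ≈ 60.902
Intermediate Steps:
J(d, y) = 3 - d
√(J((-5 - 1)*6, -132) + 3670) = √((3 - (-5 - 1)*6) + 3670) = √((3 - (-6)*6) + 3670) = √((3 - 1*(-36)) + 3670) = √((3 + 36) + 3670) = √(39 + 3670) = √3709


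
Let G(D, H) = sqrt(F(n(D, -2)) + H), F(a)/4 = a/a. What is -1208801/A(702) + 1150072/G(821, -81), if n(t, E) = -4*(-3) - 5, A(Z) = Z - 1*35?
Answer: -1208801/667 - 14936*I*sqrt(77) ≈ -1812.3 - 1.3106e+5*I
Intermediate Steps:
A(Z) = -35 + Z (A(Z) = Z - 35 = -35 + Z)
n(t, E) = 7 (n(t, E) = 12 - 5 = 7)
F(a) = 4 (F(a) = 4*(a/a) = 4*1 = 4)
G(D, H) = sqrt(4 + H)
-1208801/A(702) + 1150072/G(821, -81) = -1208801/(-35 + 702) + 1150072/(sqrt(4 - 81)) = -1208801/667 + 1150072/(sqrt(-77)) = -1208801*1/667 + 1150072/((I*sqrt(77))) = -1208801/667 + 1150072*(-I*sqrt(77)/77) = -1208801/667 - 14936*I*sqrt(77)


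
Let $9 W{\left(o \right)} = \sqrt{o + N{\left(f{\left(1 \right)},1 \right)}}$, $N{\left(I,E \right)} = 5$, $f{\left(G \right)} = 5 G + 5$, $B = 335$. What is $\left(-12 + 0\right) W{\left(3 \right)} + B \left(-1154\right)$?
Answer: $-386590 - \frac{8 \sqrt{2}}{3} \approx -3.8659 \cdot 10^{5}$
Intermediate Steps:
$f{\left(G \right)} = 5 + 5 G$
$W{\left(o \right)} = \frac{\sqrt{5 + o}}{9}$ ($W{\left(o \right)} = \frac{\sqrt{o + 5}}{9} = \frac{\sqrt{5 + o}}{9}$)
$\left(-12 + 0\right) W{\left(3 \right)} + B \left(-1154\right) = \left(-12 + 0\right) \frac{\sqrt{5 + 3}}{9} + 335 \left(-1154\right) = - 12 \frac{\sqrt{8}}{9} - 386590 = - 12 \frac{2 \sqrt{2}}{9} - 386590 = - \frac{8 \sqrt{2}}{3} - 386590 = -386590 - \frac{8 \sqrt{2}}{3}$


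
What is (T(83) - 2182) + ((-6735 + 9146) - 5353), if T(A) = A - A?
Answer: -5124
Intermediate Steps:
T(A) = 0
(T(83) - 2182) + ((-6735 + 9146) - 5353) = (0 - 2182) + ((-6735 + 9146) - 5353) = -2182 + (2411 - 5353) = -2182 - 2942 = -5124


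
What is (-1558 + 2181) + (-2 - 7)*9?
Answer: 542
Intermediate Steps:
(-1558 + 2181) + (-2 - 7)*9 = 623 - 9*9 = 623 - 81 = 542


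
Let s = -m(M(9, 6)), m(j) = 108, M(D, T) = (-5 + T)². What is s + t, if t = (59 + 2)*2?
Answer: 14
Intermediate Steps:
s = -108 (s = -1*108 = -108)
t = 122 (t = 61*2 = 122)
s + t = -108 + 122 = 14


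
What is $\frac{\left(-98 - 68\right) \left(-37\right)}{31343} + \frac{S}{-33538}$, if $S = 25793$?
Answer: $- \frac{602439603}{1051181534} \approx -0.57311$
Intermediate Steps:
$\frac{\left(-98 - 68\right) \left(-37\right)}{31343} + \frac{S}{-33538} = \frac{\left(-98 - 68\right) \left(-37\right)}{31343} + \frac{25793}{-33538} = \left(-166\right) \left(-37\right) \frac{1}{31343} + 25793 \left(- \frac{1}{33538}\right) = 6142 \cdot \frac{1}{31343} - \frac{25793}{33538} = \frac{6142}{31343} - \frac{25793}{33538} = - \frac{602439603}{1051181534}$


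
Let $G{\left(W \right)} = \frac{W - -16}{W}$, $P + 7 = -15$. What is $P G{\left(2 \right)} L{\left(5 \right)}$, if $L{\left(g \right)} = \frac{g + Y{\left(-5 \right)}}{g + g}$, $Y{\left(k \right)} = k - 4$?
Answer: $\frac{396}{5} \approx 79.2$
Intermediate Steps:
$P = -22$ ($P = -7 - 15 = -22$)
$Y{\left(k \right)} = -4 + k$
$L{\left(g \right)} = \frac{-9 + g}{2 g}$ ($L{\left(g \right)} = \frac{g - 9}{g + g} = \frac{g - 9}{2 g} = \left(-9 + g\right) \frac{1}{2 g} = \frac{-9 + g}{2 g}$)
$G{\left(W \right)} = \frac{16 + W}{W}$ ($G{\left(W \right)} = \frac{W + 16}{W} = \frac{16 + W}{W}$)
$P G{\left(2 \right)} L{\left(5 \right)} = - 22 \frac{16 + 2}{2} \frac{-9 + 5}{2 \cdot 5} = - 22 \cdot \frac{1}{2} \cdot 18 \cdot \frac{1}{2} \cdot \frac{1}{5} \left(-4\right) = \left(-22\right) 9 \left(- \frac{2}{5}\right) = \left(-198\right) \left(- \frac{2}{5}\right) = \frac{396}{5}$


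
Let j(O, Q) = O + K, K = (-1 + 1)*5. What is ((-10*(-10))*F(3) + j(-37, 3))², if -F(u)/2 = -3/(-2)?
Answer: 113569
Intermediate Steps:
F(u) = -3 (F(u) = -(-6)/(-2) = -(-6)*(-1)/2 = -2*3/2 = -3)
K = 0 (K = 0*5 = 0)
j(O, Q) = O (j(O, Q) = O + 0 = O)
((-10*(-10))*F(3) + j(-37, 3))² = (-10*(-10)*(-3) - 37)² = (100*(-3) - 37)² = (-300 - 37)² = (-337)² = 113569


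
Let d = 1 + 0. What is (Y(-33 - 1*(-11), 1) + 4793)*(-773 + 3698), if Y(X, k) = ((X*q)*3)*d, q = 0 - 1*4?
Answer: 14791725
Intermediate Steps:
q = -4 (q = 0 - 4 = -4)
d = 1
Y(X, k) = -12*X (Y(X, k) = ((X*(-4))*3)*1 = (-4*X*3)*1 = -12*X*1 = -12*X)
(Y(-33 - 1*(-11), 1) + 4793)*(-773 + 3698) = (-12*(-33 - 1*(-11)) + 4793)*(-773 + 3698) = (-12*(-33 + 11) + 4793)*2925 = (-12*(-22) + 4793)*2925 = (264 + 4793)*2925 = 5057*2925 = 14791725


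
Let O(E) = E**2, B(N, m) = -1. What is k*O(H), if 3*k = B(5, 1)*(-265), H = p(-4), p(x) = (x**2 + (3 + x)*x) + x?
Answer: 67840/3 ≈ 22613.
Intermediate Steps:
p(x) = x + x**2 + x*(3 + x) (p(x) = (x**2 + x*(3 + x)) + x = x + x**2 + x*(3 + x))
H = 16 (H = 2*(-4)*(2 - 4) = 2*(-4)*(-2) = 16)
k = 265/3 (k = (-1*(-265))/3 = (1/3)*265 = 265/3 ≈ 88.333)
k*O(H) = (265/3)*16**2 = (265/3)*256 = 67840/3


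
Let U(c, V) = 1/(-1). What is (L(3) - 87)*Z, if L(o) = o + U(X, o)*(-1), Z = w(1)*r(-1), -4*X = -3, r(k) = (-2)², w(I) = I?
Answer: -332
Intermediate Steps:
r(k) = 4
X = ¾ (X = -¼*(-3) = ¾ ≈ 0.75000)
Z = 4 (Z = 1*4 = 4)
U(c, V) = -1
L(o) = 1 + o (L(o) = o - 1*(-1) = o + 1 = 1 + o)
(L(3) - 87)*Z = ((1 + 3) - 87)*4 = (4 - 87)*4 = -83*4 = -332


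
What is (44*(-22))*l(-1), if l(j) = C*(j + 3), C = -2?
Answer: 3872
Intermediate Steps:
l(j) = -6 - 2*j (l(j) = -2*(j + 3) = -2*(3 + j) = -6 - 2*j)
(44*(-22))*l(-1) = (44*(-22))*(-6 - 2*(-1)) = -968*(-6 + 2) = -968*(-4) = 3872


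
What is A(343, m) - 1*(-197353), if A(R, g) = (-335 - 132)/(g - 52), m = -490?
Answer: 106965793/542 ≈ 1.9735e+5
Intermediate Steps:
A(R, g) = -467/(-52 + g)
A(343, m) - 1*(-197353) = -467/(-52 - 490) - 1*(-197353) = -467/(-542) + 197353 = -467*(-1/542) + 197353 = 467/542 + 197353 = 106965793/542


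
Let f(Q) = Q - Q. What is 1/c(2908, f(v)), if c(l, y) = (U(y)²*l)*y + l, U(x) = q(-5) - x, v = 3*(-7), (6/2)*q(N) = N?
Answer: 1/2908 ≈ 0.00034388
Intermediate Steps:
q(N) = N/3
v = -21
U(x) = -5/3 - x (U(x) = (⅓)*(-5) - x = -5/3 - x)
f(Q) = 0
c(l, y) = l + l*y*(-5/3 - y)² (c(l, y) = ((-5/3 - y)²*l)*y + l = (l*(-5/3 - y)²)*y + l = l*y*(-5/3 - y)² + l = l + l*y*(-5/3 - y)²)
1/c(2908, f(v)) = 1/((⅑)*2908*(9 + 0*(5 + 3*0)²)) = 1/((⅑)*2908*(9 + 0*(5 + 0)²)) = 1/((⅑)*2908*(9 + 0*5²)) = 1/((⅑)*2908*(9 + 0*25)) = 1/((⅑)*2908*(9 + 0)) = 1/((⅑)*2908*9) = 1/2908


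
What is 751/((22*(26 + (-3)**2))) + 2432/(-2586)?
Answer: 34723/995610 ≈ 0.034876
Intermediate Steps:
751/((22*(26 + (-3)**2))) + 2432/(-2586) = 751/((22*(26 + 9))) + 2432*(-1/2586) = 751/((22*35)) - 1216/1293 = 751/770 - 1216/1293 = 34723/995610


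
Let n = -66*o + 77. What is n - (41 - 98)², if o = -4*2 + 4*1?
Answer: -2908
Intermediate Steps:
o = -4 (o = -8 + 4 = -4)
n = 341 (n = -66*(-4) + 77 = 264 + 77 = 341)
n - (41 - 98)² = 341 - (41 - 98)² = 341 - 1*(-57)² = 341 - 1*3249 = 341 - 3249 = -2908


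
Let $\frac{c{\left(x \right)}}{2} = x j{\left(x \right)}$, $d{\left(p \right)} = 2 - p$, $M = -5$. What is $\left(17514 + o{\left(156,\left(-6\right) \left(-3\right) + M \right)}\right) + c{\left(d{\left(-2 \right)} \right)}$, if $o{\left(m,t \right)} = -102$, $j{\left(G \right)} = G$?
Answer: $17444$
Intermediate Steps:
$c{\left(x \right)} = 2 x^{2}$ ($c{\left(x \right)} = 2 x x = 2 x^{2}$)
$\left(17514 + o{\left(156,\left(-6\right) \left(-3\right) + M \right)}\right) + c{\left(d{\left(-2 \right)} \right)} = \left(17514 - 102\right) + 2 \left(2 - -2\right)^{2} = 17412 + 2 \left(2 + 2\right)^{2} = 17412 + 2 \cdot 4^{2} = 17412 + 2 \cdot 16 = 17412 + 32 = 17444$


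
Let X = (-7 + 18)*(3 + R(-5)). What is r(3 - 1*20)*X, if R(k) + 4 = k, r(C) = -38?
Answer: 2508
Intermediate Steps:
R(k) = -4 + k
X = -66 (X = (-7 + 18)*(3 + (-4 - 5)) = 11*(3 - 9) = 11*(-6) = -66)
r(3 - 1*20)*X = -38*(-66) = 2508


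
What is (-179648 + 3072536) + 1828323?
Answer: 4721211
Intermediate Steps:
(-179648 + 3072536) + 1828323 = 2892888 + 1828323 = 4721211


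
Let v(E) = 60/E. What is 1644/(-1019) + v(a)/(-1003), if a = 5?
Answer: -1661160/1022057 ≈ -1.6253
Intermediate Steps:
1644/(-1019) + v(a)/(-1003) = 1644/(-1019) + (60/5)/(-1003) = 1644*(-1/1019) + (60*(1/5))*(-1/1003) = -1644/1019 + 12*(-1/1003) = -1644/1019 - 12/1003 = -1661160/1022057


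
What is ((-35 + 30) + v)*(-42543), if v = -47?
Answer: 2212236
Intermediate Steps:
((-35 + 30) + v)*(-42543) = ((-35 + 30) - 47)*(-42543) = (-5 - 47)*(-42543) = -52*(-42543) = 2212236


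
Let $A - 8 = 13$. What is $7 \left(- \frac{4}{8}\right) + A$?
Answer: $\frac{35}{2} \approx 17.5$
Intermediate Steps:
$A = 21$ ($A = 8 + 13 = 21$)
$7 \left(- \frac{4}{8}\right) + A = 7 \left(- \frac{4}{8}\right) + 21 = 7 \left(\left(-4\right) \frac{1}{8}\right) + 21 = 7 \left(- \frac{1}{2}\right) + 21 = - \frac{7}{2} + 21 = \frac{35}{2}$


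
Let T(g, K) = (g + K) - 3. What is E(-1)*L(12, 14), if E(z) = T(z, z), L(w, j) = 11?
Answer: -55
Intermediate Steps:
T(g, K) = -3 + K + g (T(g, K) = (K + g) - 3 = -3 + K + g)
E(z) = -3 + 2*z (E(z) = -3 + z + z = -3 + 2*z)
E(-1)*L(12, 14) = (-3 + 2*(-1))*11 = (-3 - 2)*11 = -5*11 = -55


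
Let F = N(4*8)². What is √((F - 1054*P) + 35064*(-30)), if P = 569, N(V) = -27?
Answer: I*√1650917 ≈ 1284.9*I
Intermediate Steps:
F = 729 (F = (-27)² = 729)
√((F - 1054*P) + 35064*(-30)) = √((729 - 1054*569) + 35064*(-30)) = √((729 - 599726) - 1051920) = √(-598997 - 1051920) = √(-1650917) = I*√1650917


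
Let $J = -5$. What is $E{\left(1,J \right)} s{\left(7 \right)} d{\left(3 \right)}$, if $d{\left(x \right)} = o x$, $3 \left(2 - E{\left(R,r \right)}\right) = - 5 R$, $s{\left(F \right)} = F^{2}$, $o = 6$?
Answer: $3234$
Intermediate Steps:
$E{\left(R,r \right)} = 2 + \frac{5 R}{3}$ ($E{\left(R,r \right)} = 2 - \frac{\left(-5\right) R}{3} = 2 + \frac{5 R}{3}$)
$d{\left(x \right)} = 6 x$
$E{\left(1,J \right)} s{\left(7 \right)} d{\left(3 \right)} = \left(2 + \frac{5}{3} \cdot 1\right) 7^{2} \cdot 6 \cdot 3 = \left(2 + \frac{5}{3}\right) 49 \cdot 18 = \frac{11}{3} \cdot 49 \cdot 18 = \frac{539}{3} \cdot 18 = 3234$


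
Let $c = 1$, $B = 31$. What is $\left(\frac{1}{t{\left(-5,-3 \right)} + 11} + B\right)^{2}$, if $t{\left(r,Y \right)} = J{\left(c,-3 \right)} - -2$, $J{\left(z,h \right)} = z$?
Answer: $\frac{189225}{196} \approx 965.43$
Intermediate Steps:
$t{\left(r,Y \right)} = 3$ ($t{\left(r,Y \right)} = 1 - -2 = 1 + 2 = 3$)
$\left(\frac{1}{t{\left(-5,-3 \right)} + 11} + B\right)^{2} = \left(\frac{1}{3 + 11} + 31\right)^{2} = \left(\frac{1}{14} + 31\right)^{2} = \left(\frac{435}{14}\right)^{2} = \frac{189225}{196}$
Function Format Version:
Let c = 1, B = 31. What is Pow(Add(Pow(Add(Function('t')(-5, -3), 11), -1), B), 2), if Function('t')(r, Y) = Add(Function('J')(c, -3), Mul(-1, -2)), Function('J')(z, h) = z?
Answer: Rational(189225, 196) ≈ 965.43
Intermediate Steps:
Function('t')(r, Y) = 3 (Function('t')(r, Y) = Add(1, Mul(-1, -2)) = Add(1, 2) = 3)
Pow(Add(Pow(Add(Function('t')(-5, -3), 11), -1), B), 2) = Pow(Add(Pow(Add(3, 11), -1), 31), 2) = Pow(Add(Pow(14, -1), 31), 2) = Pow(Add(Rational(1, 14), 31), 2) = Pow(Rational(435, 14), 2) = Rational(189225, 196)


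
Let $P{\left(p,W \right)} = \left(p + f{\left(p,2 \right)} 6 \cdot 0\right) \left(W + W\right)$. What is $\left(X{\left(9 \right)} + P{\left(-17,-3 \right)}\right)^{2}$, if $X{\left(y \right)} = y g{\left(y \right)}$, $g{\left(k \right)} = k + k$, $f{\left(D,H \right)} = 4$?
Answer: $69696$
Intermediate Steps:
$P{\left(p,W \right)} = 2 W p$ ($P{\left(p,W \right)} = \left(p + 4 \cdot 6 \cdot 0\right) \left(W + W\right) = \left(p + 24 \cdot 0\right) 2 W = \left(p + 0\right) 2 W = p 2 W = 2 W p$)
$g{\left(k \right)} = 2 k$
$X{\left(y \right)} = 2 y^{2}$ ($X{\left(y \right)} = y 2 y = 2 y^{2}$)
$\left(X{\left(9 \right)} + P{\left(-17,-3 \right)}\right)^{2} = \left(2 \cdot 9^{2} + 2 \left(-3\right) \left(-17\right)\right)^{2} = \left(2 \cdot 81 + 102\right)^{2} = \left(162 + 102\right)^{2} = 264^{2} = 69696$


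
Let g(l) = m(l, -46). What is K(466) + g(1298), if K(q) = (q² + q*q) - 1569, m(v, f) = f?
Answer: 432697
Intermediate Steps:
g(l) = -46
K(q) = -1569 + 2*q² (K(q) = (q² + q²) - 1569 = 2*q² - 1569 = -1569 + 2*q²)
K(466) + g(1298) = (-1569 + 2*466²) - 46 = (-1569 + 2*217156) - 46 = (-1569 + 434312) - 46 = 432743 - 46 = 432697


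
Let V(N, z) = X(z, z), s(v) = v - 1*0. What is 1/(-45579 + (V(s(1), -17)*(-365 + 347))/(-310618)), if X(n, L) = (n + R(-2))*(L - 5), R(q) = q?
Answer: -14119/643529559 ≈ -2.1940e-5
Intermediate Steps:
s(v) = v (s(v) = v + 0 = v)
X(n, L) = (-5 + L)*(-2 + n) (X(n, L) = (n - 2)*(L - 5) = (-2 + n)*(-5 + L) = (-5 + L)*(-2 + n))
V(N, z) = 10 + z**2 - 7*z (V(N, z) = 10 - 5*z - 2*z + z*z = 10 - 5*z - 2*z + z**2 = 10 + z**2 - 7*z)
1/(-45579 + (V(s(1), -17)*(-365 + 347))/(-310618)) = 1/(-45579 + ((10 + (-17)**2 - 7*(-17))*(-365 + 347))/(-310618)) = 1/(-45579 + ((10 + 289 + 119)*(-18))*(-1/310618)) = 1/(-45579 + (418*(-18))*(-1/310618)) = 1/(-45579 - 7524*(-1/310618)) = 1/(-45579 + 342/14119) = 1/(-643529559/14119) = -14119/643529559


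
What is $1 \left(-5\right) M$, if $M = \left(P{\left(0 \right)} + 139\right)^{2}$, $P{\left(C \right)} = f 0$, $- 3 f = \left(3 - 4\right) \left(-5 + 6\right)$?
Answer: $-96605$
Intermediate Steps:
$f = \frac{1}{3}$ ($f = - \frac{\left(3 - 4\right) \left(-5 + 6\right)}{3} = - \frac{\left(-1\right) 1}{3} = \left(- \frac{1}{3}\right) \left(-1\right) = \frac{1}{3} \approx 0.33333$)
$P{\left(C \right)} = 0$ ($P{\left(C \right)} = \frac{1}{3} \cdot 0 = 0$)
$M = 19321$ ($M = \left(0 + 139\right)^{2} = 139^{2} = 19321$)
$1 \left(-5\right) M = 1 \left(-5\right) 19321 = \left(-5\right) 19321 = -96605$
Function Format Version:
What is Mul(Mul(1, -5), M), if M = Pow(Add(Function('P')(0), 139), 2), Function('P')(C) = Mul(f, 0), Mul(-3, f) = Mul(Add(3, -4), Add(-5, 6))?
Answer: -96605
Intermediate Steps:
f = Rational(1, 3) (f = Mul(Rational(-1, 3), Mul(Add(3, -4), Add(-5, 6))) = Mul(Rational(-1, 3), Mul(-1, 1)) = Mul(Rational(-1, 3), -1) = Rational(1, 3) ≈ 0.33333)
Function('P')(C) = 0 (Function('P')(C) = Mul(Rational(1, 3), 0) = 0)
M = 19321 (M = Pow(Add(0, 139), 2) = Pow(139, 2) = 19321)
Mul(Mul(1, -5), M) = Mul(Mul(1, -5), 19321) = Mul(-5, 19321) = -96605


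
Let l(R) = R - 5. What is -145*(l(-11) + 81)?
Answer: -9425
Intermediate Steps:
l(R) = -5 + R
-145*(l(-11) + 81) = -145*((-5 - 11) + 81) = -145*(-16 + 81) = -145*65 = -9425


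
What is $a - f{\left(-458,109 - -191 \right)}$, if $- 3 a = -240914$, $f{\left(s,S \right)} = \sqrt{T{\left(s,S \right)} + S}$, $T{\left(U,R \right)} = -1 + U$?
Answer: $\frac{240914}{3} - i \sqrt{159} \approx 80305.0 - 12.61 i$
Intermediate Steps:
$f{\left(s,S \right)} = \sqrt{-1 + S + s}$ ($f{\left(s,S \right)} = \sqrt{\left(-1 + s\right) + S} = \sqrt{-1 + S + s}$)
$a = \frac{240914}{3}$ ($a = \left(- \frac{1}{3}\right) \left(-240914\right) = \frac{240914}{3} \approx 80305.0$)
$a - f{\left(-458,109 - -191 \right)} = \frac{240914}{3} - \sqrt{-1 + \left(109 - -191\right) - 458} = \frac{240914}{3} - \sqrt{-1 + \left(109 + 191\right) - 458} = \frac{240914}{3} - \sqrt{-1 + 300 - 458} = \frac{240914}{3} - \sqrt{-159} = \frac{240914}{3} - i \sqrt{159}$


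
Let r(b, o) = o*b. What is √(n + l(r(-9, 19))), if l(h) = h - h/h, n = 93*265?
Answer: √24473 ≈ 156.44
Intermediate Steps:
n = 24645
r(b, o) = b*o
l(h) = -1 + h (l(h) = h - 1*1 = h - 1 = -1 + h)
√(n + l(r(-9, 19))) = √(24645 + (-1 - 9*19)) = √(24645 + (-1 - 171)) = √(24645 - 172) = √24473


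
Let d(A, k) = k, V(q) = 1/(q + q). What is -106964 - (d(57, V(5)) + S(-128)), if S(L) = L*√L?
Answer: -1069641/10 + 1024*I*√2 ≈ -1.0696e+5 + 1448.2*I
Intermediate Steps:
S(L) = L^(3/2)
V(q) = 1/(2*q)
-106964 - (d(57, V(5)) + S(-128)) = -106964 - ((½)/5 + (-128)^(3/2)) = -106964 - ((½)*(⅕) - 1024*I*√2) = -106964 - (⅒ - 1024*I*√2) = -106964 + (-⅒ + 1024*I*√2) = -1069641/10 + 1024*I*√2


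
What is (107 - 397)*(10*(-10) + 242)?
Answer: -41180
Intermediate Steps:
(107 - 397)*(10*(-10) + 242) = -290*(-100 + 242) = -290*142 = -41180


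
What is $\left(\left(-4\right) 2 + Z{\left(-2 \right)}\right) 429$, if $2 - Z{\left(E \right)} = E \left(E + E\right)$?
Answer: $-6006$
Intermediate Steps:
$Z{\left(E \right)} = 2 - 2 E^{2}$ ($Z{\left(E \right)} = 2 - E \left(E + E\right) = 2 - E 2 E = 2 - 2 E^{2}$)
$\left(\left(-4\right) 2 + Z{\left(-2 \right)}\right) 429 = \left(\left(-4\right) 2 + \left(2 - 2 \left(-2\right)^{2}\right)\right) 429 = \left(-8 + \left(2 - 8\right)\right) 429 = \left(-8 - 6\right) 429 = \left(-14\right) 429 = -6006$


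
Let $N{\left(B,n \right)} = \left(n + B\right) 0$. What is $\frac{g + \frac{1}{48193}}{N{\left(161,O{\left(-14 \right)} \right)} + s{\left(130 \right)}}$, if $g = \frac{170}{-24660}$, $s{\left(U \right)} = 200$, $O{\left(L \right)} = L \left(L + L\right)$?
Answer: $- \frac{163363}{4753757520} \approx -3.4365 \cdot 10^{-5}$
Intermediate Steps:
$O{\left(L \right)} = 2 L^{2}$ ($O{\left(L \right)} = L 2 L = 2 L^{2}$)
$N{\left(B,n \right)} = 0$ ($N{\left(B,n \right)} = \left(B + n\right) 0 = 0$)
$g = - \frac{17}{2466}$ ($g = 170 \left(- \frac{1}{24660}\right) = - \frac{17}{2466} \approx -0.0068938$)
$\frac{g + \frac{1}{48193}}{N{\left(161,O{\left(-14 \right)} \right)} + s{\left(130 \right)}} = \frac{- \frac{17}{2466} + \frac{1}{48193}}{0 + 200} = \frac{- \frac{17}{2466} + \frac{1}{48193}}{200} = \left(- \frac{816815}{118843938}\right) \frac{1}{200} = - \frac{163363}{4753757520}$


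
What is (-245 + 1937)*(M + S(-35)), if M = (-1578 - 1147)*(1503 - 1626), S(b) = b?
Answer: 567056880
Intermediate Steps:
M = 335175 (M = -2725*(-123) = 335175)
(-245 + 1937)*(M + S(-35)) = (-245 + 1937)*(335175 - 35) = 1692*335140 = 567056880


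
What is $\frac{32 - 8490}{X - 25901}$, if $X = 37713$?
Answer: $- \frac{4229}{5906} \approx -0.71605$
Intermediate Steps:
$\frac{32 - 8490}{X - 25901} = \frac{32 - 8490}{37713 - 25901} = - \frac{8458}{11812} = \left(-8458\right) \frac{1}{11812} = - \frac{4229}{5906}$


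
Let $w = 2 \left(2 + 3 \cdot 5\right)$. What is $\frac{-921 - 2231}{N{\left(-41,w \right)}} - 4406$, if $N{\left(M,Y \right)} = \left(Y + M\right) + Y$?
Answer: $- \frac{122114}{27} \approx -4522.7$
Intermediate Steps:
$w = 34$ ($w = 2 \left(2 + 15\right) = 2 \cdot 17 = 34$)
$N{\left(M,Y \right)} = M + 2 Y$ ($N{\left(M,Y \right)} = \left(M + Y\right) + Y = M + 2 Y$)
$\frac{-921 - 2231}{N{\left(-41,w \right)}} - 4406 = \frac{-921 - 2231}{-41 + 2 \cdot 34} - 4406 = - \frac{3152}{-41 + 68} - 4406 = - \frac{3152}{27} - 4406 = - \frac{122114}{27}$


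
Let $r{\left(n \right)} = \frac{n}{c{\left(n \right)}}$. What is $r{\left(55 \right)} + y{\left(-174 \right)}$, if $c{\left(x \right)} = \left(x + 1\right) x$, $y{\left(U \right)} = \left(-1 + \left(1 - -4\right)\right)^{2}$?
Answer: $\frac{897}{56} \approx 16.018$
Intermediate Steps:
$y{\left(U \right)} = 16$ ($y{\left(U \right)} = \left(-1 + \left(1 + 4\right)\right)^{2} = \left(-1 + 5\right)^{2} = 4^{2} = 16$)
$c{\left(x \right)} = x \left(1 + x\right)$ ($c{\left(x \right)} = \left(1 + x\right) x = x \left(1 + x\right)$)
$r{\left(n \right)} = \frac{1}{1 + n}$ ($r{\left(n \right)} = \frac{n}{n \left(1 + n\right)} = n \frac{1}{n \left(1 + n\right)} = \frac{1}{1 + n}$)
$r{\left(55 \right)} + y{\left(-174 \right)} = \frac{1}{1 + 55} + 16 = \frac{1}{56} + 16 = \frac{897}{56}$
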